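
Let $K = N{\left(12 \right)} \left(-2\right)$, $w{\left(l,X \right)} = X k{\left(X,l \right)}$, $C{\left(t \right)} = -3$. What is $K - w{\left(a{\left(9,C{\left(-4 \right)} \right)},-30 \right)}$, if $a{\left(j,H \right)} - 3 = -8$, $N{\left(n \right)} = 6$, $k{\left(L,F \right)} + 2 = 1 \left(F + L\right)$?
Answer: $-1122$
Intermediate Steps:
$k{\left(L,F \right)} = -2 + F + L$ ($k{\left(L,F \right)} = -2 + 1 \left(F + L\right) = -2 + \left(F + L\right) = -2 + F + L$)
$a{\left(j,H \right)} = -5$ ($a{\left(j,H \right)} = 3 - 8 = -5$)
$w{\left(l,X \right)} = X \left(-2 + X + l\right)$ ($w{\left(l,X \right)} = X \left(-2 + l + X\right) = X \left(-2 + X + l\right)$)
$K = -12$ ($K = 6 \left(-2\right) = -12$)
$K - w{\left(a{\left(9,C{\left(-4 \right)} \right)},-30 \right)} = -12 - - 30 \left(-2 - 30 - 5\right) = -12 - \left(-30\right) \left(-37\right) = -12 - 1110 = -1122$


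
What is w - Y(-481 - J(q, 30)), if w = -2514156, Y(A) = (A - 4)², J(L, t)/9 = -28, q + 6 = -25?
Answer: -2568445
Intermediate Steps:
q = -31 (q = -6 - 25 = -31)
J(L, t) = -252 (J(L, t) = 9*(-28) = -252)
Y(A) = (-4 + A)²
w - Y(-481 - J(q, 30)) = -2514156 - (-4 + (-481 - 1*(-252)))² = -2514156 - (-4 + (-481 + 252))² = -2514156 - (-4 - 229)² = -2514156 - 1*(-233)² = -2514156 - 1*54289 = -2514156 - 54289 = -2568445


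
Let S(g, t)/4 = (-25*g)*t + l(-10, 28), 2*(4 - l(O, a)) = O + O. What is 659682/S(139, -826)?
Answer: 109947/1913576 ≈ 0.057456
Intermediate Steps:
l(O, a) = 4 - O (l(O, a) = 4 - (O + O)/2 = 4 - O)
S(g, t) = 56 - 100*g*t (S(g, t) = 4*((-25*g)*t + (4 - 1*(-10))) = 4*(-25*g*t + (4 + 10)) = 4*(-25*g*t + 14) = 4*(14 - 25*g*t) = 56 - 100*g*t)
659682/S(139, -826) = 659682/(56 - 100*139*(-826)) = 659682/(56 + 11481400) = 659682/11481456 = 659682*(1/11481456) = 109947/1913576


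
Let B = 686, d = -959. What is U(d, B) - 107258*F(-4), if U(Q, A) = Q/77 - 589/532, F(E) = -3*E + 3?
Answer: -495536137/308 ≈ -1.6089e+6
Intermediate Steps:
F(E) = 3 - 3*E
U(Q, A) = -31/28 + Q/77 (U(Q, A) = Q*(1/77) - 589*1/532 = Q/77 - 31/28 = -31/28 + Q/77)
U(d, B) - 107258*F(-4) = (-31/28 + (1/77)*(-959)) - 107258*(3 - 3*(-4)) = (-31/28 - 137/11) - 107258*(3 + 12) = -4177/308 - 107258*15 = -4177/308 - 1*1608870 = -4177/308 - 1608870 = -495536137/308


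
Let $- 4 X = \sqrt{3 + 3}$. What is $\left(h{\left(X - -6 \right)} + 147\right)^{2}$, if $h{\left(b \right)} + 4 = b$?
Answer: $\frac{\left(596 - \sqrt{6}\right)^{2}}{16} \approx 22019.0$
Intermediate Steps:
$X = - \frac{\sqrt{6}}{4}$ ($X = - \frac{\sqrt{3 + 3}}{4} = - \frac{\sqrt{6}}{4} \approx -0.61237$)
$h{\left(b \right)} = -4 + b$
$\left(h{\left(X - -6 \right)} + 147\right)^{2} = \left(\left(-4 - \left(-6 + \frac{\sqrt{6}}{4}\right)\right) + 147\right)^{2} = \left(\left(-4 + \left(- \frac{\sqrt{6}}{4} + 6\right)\right) + 147\right)^{2} = \left(\left(-4 + \left(6 - \frac{\sqrt{6}}{4}\right)\right) + 147\right)^{2} = \left(\left(2 - \frac{\sqrt{6}}{4}\right) + 147\right)^{2} = \left(149 - \frac{\sqrt{6}}{4}\right)^{2}$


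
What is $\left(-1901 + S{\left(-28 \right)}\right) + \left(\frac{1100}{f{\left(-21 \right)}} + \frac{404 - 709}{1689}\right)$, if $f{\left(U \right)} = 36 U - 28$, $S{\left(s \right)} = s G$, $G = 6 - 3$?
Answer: $- \frac{657646595}{331044} \approx -1986.6$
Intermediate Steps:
$G = 3$
$S{\left(s \right)} = 3 s$ ($S{\left(s \right)} = s 3 = 3 s$)
$f{\left(U \right)} = -28 + 36 U$
$\left(-1901 + S{\left(-28 \right)}\right) + \left(\frac{1100}{f{\left(-21 \right)}} + \frac{404 - 709}{1689}\right) = \left(-1901 + 3 \left(-28\right)\right) + \left(\frac{1100}{-28 + 36 \left(-21\right)} + \frac{404 - 709}{1689}\right) = \left(-1901 - 84\right) + \left(\frac{1100}{-28 - 756} + \left(404 - 709\right) \frac{1}{1689}\right) = -1985 + \left(\frac{1100}{-784} - \frac{305}{1689}\right) = -1985 + \left(1100 \left(- \frac{1}{784}\right) - \frac{305}{1689}\right) = -1985 - \frac{524255}{331044} = - \frac{657646595}{331044}$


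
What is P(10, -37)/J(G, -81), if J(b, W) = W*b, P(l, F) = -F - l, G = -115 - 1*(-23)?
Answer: 1/276 ≈ 0.0036232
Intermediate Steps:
G = -92 (G = -115 + 23 = -92)
P(10, -37)/J(G, -81) = (-1*(-37) - 1*10)/((-81*(-92))) = (37 - 10)/7452 = 27*(1/7452) = 1/276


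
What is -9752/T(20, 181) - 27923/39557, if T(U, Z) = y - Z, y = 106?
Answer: 54809377/423825 ≈ 129.32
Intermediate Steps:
T(U, Z) = 106 - Z
-9752/T(20, 181) - 27923/39557 = -9752/(106 - 1*181) - 27923/39557 = -9752/(106 - 181) - 27923*1/39557 = -9752/(-75) - 3989/5651 = -9752*(-1/75) - 3989/5651 = 9752/75 - 3989/5651 = 54809377/423825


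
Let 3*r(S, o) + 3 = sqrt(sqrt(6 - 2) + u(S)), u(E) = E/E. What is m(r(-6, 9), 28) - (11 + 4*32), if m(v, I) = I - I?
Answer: -139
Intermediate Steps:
u(E) = 1
r(S, o) = -1 + sqrt(3)/3 (r(S, o) = -1 + sqrt(sqrt(6 - 2) + 1)/3 = -1 + sqrt(sqrt(4) + 1)/3 = -1 + sqrt(2 + 1)/3 = -1 + sqrt(3)/3)
m(v, I) = 0
m(r(-6, 9), 28) - (11 + 4*32) = 0 - (11 + 4*32) = 0 - (11 + 128) = 0 - 1*139 = 0 - 139 = -139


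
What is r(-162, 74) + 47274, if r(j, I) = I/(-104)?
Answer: 2458211/52 ≈ 47273.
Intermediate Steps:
r(j, I) = -I/104 (r(j, I) = I*(-1/104) = -I/104)
r(-162, 74) + 47274 = -1/104*74 + 47274 = -37/52 + 47274 = 2458211/52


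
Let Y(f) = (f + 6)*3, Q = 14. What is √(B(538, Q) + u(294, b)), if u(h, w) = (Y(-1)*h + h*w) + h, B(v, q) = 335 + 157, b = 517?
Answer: 3*√17466 ≈ 396.48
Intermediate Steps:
B(v, q) = 492
Y(f) = 18 + 3*f (Y(f) = (6 + f)*3 = 18 + 3*f)
u(h, w) = 16*h + h*w (u(h, w) = ((18 + 3*(-1))*h + h*w) + h = ((18 - 3)*h + h*w) + h = (15*h + h*w) + h = 16*h + h*w)
√(B(538, Q) + u(294, b)) = √(492 + 294*(16 + 517)) = √(492 + 294*533) = √(492 + 156702) = √157194 = 3*√17466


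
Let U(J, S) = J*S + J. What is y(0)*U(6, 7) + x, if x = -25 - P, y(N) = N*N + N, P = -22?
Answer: -3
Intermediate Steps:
U(J, S) = J + J*S
y(N) = N + N² (y(N) = N² + N = N + N²)
x = -3 (x = -25 - 1*(-22) = -25 + 22 = -3)
y(0)*U(6, 7) + x = (0*(1 + 0))*(6*(1 + 7)) - 3 = (0*1)*(6*8) - 3 = 0*48 - 3 = 0 - 3 = -3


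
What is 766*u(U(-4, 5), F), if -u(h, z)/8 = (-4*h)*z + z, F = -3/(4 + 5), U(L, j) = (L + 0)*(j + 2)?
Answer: 692464/3 ≈ 2.3082e+5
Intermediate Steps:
U(L, j) = L*(2 + j)
F = -⅓ (F = -3/9 = (⅑)*(-3) = -⅓ ≈ -0.33333)
u(h, z) = -8*z + 32*h*z (u(h, z) = -8*((-4*h)*z + z) = -8*(-4*h*z + z) = -8*(z - 4*h*z) = -8*z + 32*h*z)
766*u(U(-4, 5), F) = 766*(8*(-⅓)*(-1 + 4*(-4*(2 + 5)))) = 766*(8*(-⅓)*(-1 + 4*(-4*7))) = 766*(8*(-⅓)*(-1 + 4*(-28))) = 766*(8*(-⅓)*(-1 - 112)) = 766*(8*(-⅓)*(-113)) = 766*(904/3) = 692464/3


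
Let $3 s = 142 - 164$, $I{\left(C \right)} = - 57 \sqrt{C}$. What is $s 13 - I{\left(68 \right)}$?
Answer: $- \frac{286}{3} + 114 \sqrt{17} \approx 374.7$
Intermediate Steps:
$s = - \frac{22}{3}$ ($s = \frac{142 - 164}{3} = \frac{1}{3} \left(-22\right) = - \frac{22}{3} \approx -7.3333$)
$s 13 - I{\left(68 \right)} = \left(- \frac{22}{3}\right) 13 - - 57 \sqrt{68} = - \frac{286}{3} - - 57 \cdot 2 \sqrt{17} = - \frac{286}{3} - - 114 \sqrt{17} = - \frac{286}{3} + 114 \sqrt{17}$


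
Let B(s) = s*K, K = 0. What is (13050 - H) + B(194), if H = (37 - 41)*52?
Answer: 13258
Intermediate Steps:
B(s) = 0 (B(s) = s*0 = 0)
H = -208 (H = -4*52 = -208)
(13050 - H) + B(194) = (13050 - 1*(-208)) + 0 = (13050 + 208) + 0 = 13258 + 0 = 13258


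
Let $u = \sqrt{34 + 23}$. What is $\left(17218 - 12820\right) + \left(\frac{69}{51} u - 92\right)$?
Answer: $4306 + \frac{23 \sqrt{57}}{17} \approx 4316.2$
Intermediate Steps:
$u = \sqrt{57} \approx 7.5498$
$\left(17218 - 12820\right) + \left(\frac{69}{51} u - 92\right) = \left(17218 - 12820\right) - \left(92 - \frac{69}{51} \sqrt{57}\right) = 4398 - \left(92 - 69 \cdot \frac{1}{51} \sqrt{57}\right) = 4398 - \left(92 - \frac{23 \sqrt{57}}{17}\right) = 4306 + \frac{23 \sqrt{57}}{17}$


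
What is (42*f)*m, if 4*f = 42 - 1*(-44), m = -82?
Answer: -74046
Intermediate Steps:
f = 43/2 (f = (42 - 1*(-44))/4 = (42 + 44)/4 = (¼)*86 = 43/2 ≈ 21.500)
(42*f)*m = (42*(43/2))*(-82) = 903*(-82) = -74046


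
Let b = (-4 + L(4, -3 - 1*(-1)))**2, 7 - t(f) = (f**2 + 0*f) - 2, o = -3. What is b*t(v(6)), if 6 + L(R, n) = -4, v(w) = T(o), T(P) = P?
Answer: 0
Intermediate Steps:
v(w) = -3
L(R, n) = -10 (L(R, n) = -6 - 4 = -10)
t(f) = 9 - f**2 (t(f) = 7 - ((f**2 + 0*f) - 2) = 7 - ((f**2 + 0) - 2) = 7 - (f**2 - 2) = 7 - (-2 + f**2) = 7 + (2 - f**2) = 9 - f**2)
b = 196 (b = (-4 - 10)**2 = (-14)**2 = 196)
b*t(v(6)) = 196*(9 - 1*(-3)**2) = 196*(9 - 1*9) = 196*(9 - 9) = 196*0 = 0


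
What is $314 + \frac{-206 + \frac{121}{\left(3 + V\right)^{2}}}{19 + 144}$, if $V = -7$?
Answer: $\frac{815737}{2608} \approx 312.78$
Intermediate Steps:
$314 + \frac{-206 + \frac{121}{\left(3 + V\right)^{2}}}{19 + 144} = 314 + \frac{-206 + \frac{121}{\left(3 - 7\right)^{2}}}{19 + 144} = 314 + \frac{-206 + \frac{121}{\left(-4\right)^{2}}}{163} = 314 + \left(-206 + \frac{121}{16}\right) \frac{1}{163} = 314 - \frac{3175}{2608} = \frac{815737}{2608}$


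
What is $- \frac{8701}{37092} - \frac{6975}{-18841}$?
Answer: $\frac{8616469}{63531852} \approx 0.13562$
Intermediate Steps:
$- \frac{8701}{37092} - \frac{6975}{-18841} = \left(-8701\right) \frac{1}{37092} - - \frac{6975}{18841} = - \frac{791}{3372} + \frac{6975}{18841} = \frac{8616469}{63531852}$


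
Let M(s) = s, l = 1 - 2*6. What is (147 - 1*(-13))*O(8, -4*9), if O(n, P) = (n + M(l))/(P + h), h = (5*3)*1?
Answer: 160/7 ≈ 22.857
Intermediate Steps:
l = -11 (l = 1 - 12 = -11)
h = 15 (h = 15*1 = 15)
O(n, P) = (-11 + n)/(15 + P) (O(n, P) = (n - 11)/(P + 15) = (-11 + n)/(15 + P))
(147 - 1*(-13))*O(8, -4*9) = (147 - 1*(-13))*((-11 + 8)/(15 - 4*9)) = (147 + 13)*(-3/(15 - 36)) = 160*(-3/(-21)) = 160*(-1/21*(-3)) = 160*(⅐) = 160/7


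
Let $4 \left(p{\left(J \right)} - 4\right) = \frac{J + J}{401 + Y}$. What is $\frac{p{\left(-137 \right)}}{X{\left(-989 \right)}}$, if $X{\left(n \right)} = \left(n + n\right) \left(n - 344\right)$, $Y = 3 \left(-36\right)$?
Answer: $\frac{2207}{1545090964} \approx 1.4284 \cdot 10^{-6}$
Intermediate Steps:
$Y = -108$
$p{\left(J \right)} = 4 + \frac{J}{586}$ ($p{\left(J \right)} = 4 + \frac{\left(J + J\right) \frac{1}{401 - 108}}{4} = 4 + \frac{2 J \frac{1}{293}}{4} = 4 + \frac{\frac{2}{293} J}{4} = 4 + \frac{J}{586}$)
$X{\left(n \right)} = 2 n \left(-344 + n\right)$
$\frac{p{\left(-137 \right)}}{X{\left(-989 \right)}} = \frac{4 + \frac{1}{586} \left(-137\right)}{2 \left(-989\right) \left(-344 - 989\right)} = \frac{4 - \frac{137}{586}}{2 \left(-989\right) \left(-1333\right)} = \frac{2207}{586 \cdot 2636674} = \frac{2207}{586} \cdot \frac{1}{2636674} = \frac{2207}{1545090964}$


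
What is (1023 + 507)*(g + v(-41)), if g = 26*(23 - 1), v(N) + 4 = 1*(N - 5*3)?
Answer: 783360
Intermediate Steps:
v(N) = -19 + N (v(N) = -4 + 1*(N - 5*3) = -4 + 1*(N - 15) = -4 + 1*(-15 + N) = -4 + (-15 + N) = -19 + N)
g = 572 (g = 26*22 = 572)
(1023 + 507)*(g + v(-41)) = (1023 + 507)*(572 + (-19 - 41)) = 1530*(572 - 60) = 1530*512 = 783360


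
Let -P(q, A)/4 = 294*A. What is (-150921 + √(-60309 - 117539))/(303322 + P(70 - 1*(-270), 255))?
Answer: -150921/3442 + I*√44462/1721 ≈ -43.847 + 0.12252*I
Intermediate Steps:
P(q, A) = -1176*A
(-150921 + √(-60309 - 117539))/(303322 + P(70 - 1*(-270), 255)) = (-150921 + √(-60309 - 117539))/(303322 - 1176*255) = (-150921 + √(-177848))/(303322 - 299880) = (-150921 + 2*I*√44462)/3442 = (-150921 + 2*I*√44462)*(1/3442) = -150921/3442 + I*√44462/1721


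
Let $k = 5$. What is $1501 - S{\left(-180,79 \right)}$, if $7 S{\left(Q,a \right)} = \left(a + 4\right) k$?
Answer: $\frac{10092}{7} \approx 1441.7$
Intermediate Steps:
$S{\left(Q,a \right)} = \frac{20}{7} + \frac{5 a}{7}$ ($S{\left(Q,a \right)} = \frac{\left(a + 4\right) 5}{7} = \frac{\left(4 + a\right) 5}{7} = \frac{20 + 5 a}{7} = \frac{20}{7} + \frac{5 a}{7}$)
$1501 - S{\left(-180,79 \right)} = 1501 - \left(\frac{20}{7} + \frac{5}{7} \cdot 79\right) = 1501 - \left(\frac{20}{7} + \frac{395}{7}\right) = 1501 - \frac{415}{7} = \frac{10092}{7}$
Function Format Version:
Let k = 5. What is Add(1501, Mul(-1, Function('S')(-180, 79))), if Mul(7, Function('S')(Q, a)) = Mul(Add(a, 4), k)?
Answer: Rational(10092, 7) ≈ 1441.7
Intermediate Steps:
Function('S')(Q, a) = Add(Rational(20, 7), Mul(Rational(5, 7), a)) (Function('S')(Q, a) = Mul(Rational(1, 7), Mul(Add(a, 4), 5)) = Mul(Rational(1, 7), Mul(Add(4, a), 5)) = Mul(Rational(1, 7), Add(20, Mul(5, a))) = Add(Rational(20, 7), Mul(Rational(5, 7), a)))
Add(1501, Mul(-1, Function('S')(-180, 79))) = Add(1501, Mul(-1, Add(Rational(20, 7), Mul(Rational(5, 7), 79)))) = Add(1501, Mul(-1, Add(Rational(20, 7), Rational(395, 7)))) = Add(1501, Mul(-1, Rational(415, 7))) = Add(1501, Rational(-415, 7)) = Rational(10092, 7)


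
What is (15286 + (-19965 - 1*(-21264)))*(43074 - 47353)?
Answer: -70967215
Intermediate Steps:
(15286 + (-19965 - 1*(-21264)))*(43074 - 47353) = (15286 + (-19965 + 21264))*(-4279) = (15286 + 1299)*(-4279) = 16585*(-4279) = -70967215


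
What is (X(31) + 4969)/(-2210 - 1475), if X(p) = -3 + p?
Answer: -4997/3685 ≈ -1.3560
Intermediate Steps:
(X(31) + 4969)/(-2210 - 1475) = ((-3 + 31) + 4969)/(-2210 - 1475) = (28 + 4969)/(-3685) = 4997*(-1/3685) = -4997/3685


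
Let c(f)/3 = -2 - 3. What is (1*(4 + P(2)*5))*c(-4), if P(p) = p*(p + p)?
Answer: -660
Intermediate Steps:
P(p) = 2*p² (P(p) = p*(2*p) = 2*p²)
c(f) = -15 (c(f) = 3*(-2 - 3) = 3*(-5) = -15)
(1*(4 + P(2)*5))*c(-4) = (1*(4 + (2*2²)*5))*(-15) = (1*(4 + (2*4)*5))*(-15) = (1*(4 + 8*5))*(-15) = (1*(4 + 40))*(-15) = (1*44)*(-15) = 44*(-15) = -660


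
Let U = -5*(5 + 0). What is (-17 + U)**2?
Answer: 1764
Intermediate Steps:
U = -25 (U = -5*5 = -25)
(-17 + U)**2 = (-17 - 25)**2 = (-42)**2 = 1764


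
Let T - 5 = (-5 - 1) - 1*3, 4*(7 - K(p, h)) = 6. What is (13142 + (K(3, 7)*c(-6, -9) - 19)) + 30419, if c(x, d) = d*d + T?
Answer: 87931/2 ≈ 43966.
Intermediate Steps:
K(p, h) = 11/2 (K(p, h) = 7 - ¼*6 = 7 - 3/2 = 11/2)
T = -4 (T = 5 + ((-5 - 1) - 1*3) = 5 + (-6 - 3) = 5 - 9 = -4)
c(x, d) = -4 + d² (c(x, d) = d*d - 4 = d² - 4 = -4 + d²)
(13142 + (K(3, 7)*c(-6, -9) - 19)) + 30419 = (13142 + (11*(-4 + (-9)²)/2 - 19)) + 30419 = (13142 + (11*(-4 + 81)/2 - 19)) + 30419 = (13142 + ((11/2)*77 - 19)) + 30419 = (13142 + (847/2 - 19)) + 30419 = (13142 + 809/2) + 30419 = 27093/2 + 30419 = 87931/2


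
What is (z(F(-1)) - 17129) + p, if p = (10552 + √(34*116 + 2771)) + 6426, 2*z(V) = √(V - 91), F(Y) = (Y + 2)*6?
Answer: -151 + √6715 + I*√85/2 ≈ -69.055 + 4.6098*I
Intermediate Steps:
F(Y) = 12 + 6*Y (F(Y) = (2 + Y)*6 = 12 + 6*Y)
z(V) = √(-91 + V)/2 (z(V) = √(V - 91)/2 = √(-91 + V)/2)
p = 16978 + √6715 (p = (10552 + √(3944 + 2771)) + 6426 = (10552 + √6715) + 6426 = 16978 + √6715 ≈ 17060.)
(z(F(-1)) - 17129) + p = (√(-91 + (12 + 6*(-1)))/2 - 17129) + (16978 + √6715) = (√(-91 + (12 - 6))/2 - 17129) + (16978 + √6715) = (√(-91 + 6)/2 - 17129) + (16978 + √6715) = (√(-85)/2 - 17129) + (16978 + √6715) = ((I*√85)/2 - 17129) + (16978 + √6715) = (I*√85/2 - 17129) + (16978 + √6715) = (-17129 + I*√85/2) + (16978 + √6715) = -151 + √6715 + I*√85/2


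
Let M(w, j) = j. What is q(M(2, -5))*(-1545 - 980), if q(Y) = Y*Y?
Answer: -63125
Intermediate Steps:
q(Y) = Y²
q(M(2, -5))*(-1545 - 980) = (-5)²*(-1545 - 980) = 25*(-2525) = -63125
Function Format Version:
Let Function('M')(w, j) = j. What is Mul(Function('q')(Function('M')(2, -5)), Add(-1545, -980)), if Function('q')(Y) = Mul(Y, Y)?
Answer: -63125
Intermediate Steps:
Function('q')(Y) = Pow(Y, 2)
Mul(Function('q')(Function('M')(2, -5)), Add(-1545, -980)) = Mul(Pow(-5, 2), Add(-1545, -980)) = Mul(25, -2525) = -63125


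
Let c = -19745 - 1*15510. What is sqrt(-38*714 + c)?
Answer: I*sqrt(62387) ≈ 249.77*I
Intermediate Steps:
c = -35255 (c = -19745 - 15510 = -35255)
sqrt(-38*714 + c) = sqrt(-38*714 - 35255) = sqrt(-27132 - 35255) = sqrt(-62387) = I*sqrt(62387)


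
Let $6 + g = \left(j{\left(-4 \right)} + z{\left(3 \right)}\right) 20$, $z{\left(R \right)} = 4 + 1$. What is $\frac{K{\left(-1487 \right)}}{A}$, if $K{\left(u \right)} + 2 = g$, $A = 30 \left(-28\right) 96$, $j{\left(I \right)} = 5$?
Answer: $- \frac{1}{420} \approx -0.002381$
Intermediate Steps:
$z{\left(R \right)} = 5$
$g = 194$ ($g = -6 + \left(5 + 5\right) 20 = -6 + 10 \cdot 20 = -6 + 200 = 194$)
$A = -80640$ ($A = \left(-840\right) 96 = -80640$)
$K{\left(u \right)} = 192$ ($K{\left(u \right)} = -2 + 194 = 192$)
$\frac{K{\left(-1487 \right)}}{A} = \frac{192}{-80640} = 192 \left(- \frac{1}{80640}\right) = - \frac{1}{420}$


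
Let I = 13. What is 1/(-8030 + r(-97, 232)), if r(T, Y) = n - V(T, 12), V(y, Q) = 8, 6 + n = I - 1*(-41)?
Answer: -1/7990 ≈ -0.00012516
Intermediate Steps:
n = 48 (n = -6 + (13 - 1*(-41)) = -6 + (13 + 41) = -6 + 54 = 48)
r(T, Y) = 40 (r(T, Y) = 48 - 1*8 = 48 - 8 = 40)
1/(-8030 + r(-97, 232)) = 1/(-8030 + 40) = 1/(-7990) = -1/7990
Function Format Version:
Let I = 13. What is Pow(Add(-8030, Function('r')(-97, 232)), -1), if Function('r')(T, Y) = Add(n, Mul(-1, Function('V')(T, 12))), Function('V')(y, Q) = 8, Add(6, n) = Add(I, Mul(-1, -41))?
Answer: Rational(-1, 7990) ≈ -0.00012516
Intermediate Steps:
n = 48 (n = Add(-6, Add(13, Mul(-1, -41))) = Add(-6, Add(13, 41)) = Add(-6, 54) = 48)
Function('r')(T, Y) = 40 (Function('r')(T, Y) = Add(48, Mul(-1, 8)) = Add(48, -8) = 40)
Pow(Add(-8030, Function('r')(-97, 232)), -1) = Pow(Add(-8030, 40), -1) = Pow(-7990, -1) = Rational(-1, 7990)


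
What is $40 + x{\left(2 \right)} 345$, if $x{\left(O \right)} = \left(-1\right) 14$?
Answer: $-4790$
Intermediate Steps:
$x{\left(O \right)} = -14$
$40 + x{\left(2 \right)} 345 = 40 - 4830 = -4790$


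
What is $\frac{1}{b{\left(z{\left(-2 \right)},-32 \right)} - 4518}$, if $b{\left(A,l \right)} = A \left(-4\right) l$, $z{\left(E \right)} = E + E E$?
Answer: $- \frac{1}{4262} \approx -0.00023463$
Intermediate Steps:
$z{\left(E \right)} = E + E^{2}$
$b{\left(A,l \right)} = - 4 A l$
$\frac{1}{b{\left(z{\left(-2 \right)},-32 \right)} - 4518} = \frac{1}{\left(-4\right) \left(- 2 \left(1 - 2\right)\right) \left(-32\right) - 4518} = \frac{1}{\left(-4\right) \left(\left(-2\right) \left(-1\right)\right) \left(-32\right) - 4518} = \frac{1}{\left(-4\right) 2 \left(-32\right) - 4518} = \frac{1}{256 - 4518} = \frac{1}{-4262} = - \frac{1}{4262}$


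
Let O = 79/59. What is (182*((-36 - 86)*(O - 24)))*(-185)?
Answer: -5492048380/59 ≈ -9.3086e+7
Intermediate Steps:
O = 79/59 (O = 79*(1/59) = 79/59 ≈ 1.3390)
(182*((-36 - 86)*(O - 24)))*(-185) = (182*((-36 - 86)*(79/59 - 24)))*(-185) = (182*(-122*(-1337/59)))*(-185) = (182*(163114/59))*(-185) = (29686748/59)*(-185) = -5492048380/59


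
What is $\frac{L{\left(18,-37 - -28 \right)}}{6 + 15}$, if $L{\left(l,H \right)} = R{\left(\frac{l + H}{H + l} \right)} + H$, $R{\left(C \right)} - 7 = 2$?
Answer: $0$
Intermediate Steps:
$R{\left(C \right)} = 9$ ($R{\left(C \right)} = 7 + 2 = 9$)
$L{\left(l,H \right)} = 9 + H$
$\frac{L{\left(18,-37 - -28 \right)}}{6 + 15} = \frac{9 - 9}{6 + 15} = \frac{9 + \left(-37 + 28\right)}{21} = \left(9 - 9\right) \frac{1}{21} = 0 \cdot \frac{1}{21} = 0$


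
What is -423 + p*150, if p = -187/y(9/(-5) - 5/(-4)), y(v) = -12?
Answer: 3829/2 ≈ 1914.5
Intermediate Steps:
p = 187/12 (p = -187/(-12) = -187*(-1/12) = 187/12 ≈ 15.583)
-423 + p*150 = -423 + (187/12)*150 = -423 + 4675/2 = 3829/2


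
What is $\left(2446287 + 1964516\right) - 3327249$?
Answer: $1083554$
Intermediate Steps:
$\left(2446287 + 1964516\right) - 3327249 = 4410803 - 3327249 = 1083554$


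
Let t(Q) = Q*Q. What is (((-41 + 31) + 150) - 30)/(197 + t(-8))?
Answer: 110/261 ≈ 0.42146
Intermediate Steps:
t(Q) = Q²
(((-41 + 31) + 150) - 30)/(197 + t(-8)) = (((-41 + 31) + 150) - 30)/(197 + (-8)²) = ((-10 + 150) - 30)/(197 + 64) = (140 - 30)/261 = 110*(1/261) = 110/261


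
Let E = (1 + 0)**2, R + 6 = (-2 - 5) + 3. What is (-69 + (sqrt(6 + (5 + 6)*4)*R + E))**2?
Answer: 9624 + 6800*sqrt(2) ≈ 19241.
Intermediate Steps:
R = -10 (R = -6 + ((-2 - 5) + 3) = -6 + (-7 + 3) = -6 - 4 = -10)
E = 1 (E = 1**2 = 1)
(-69 + (sqrt(6 + (5 + 6)*4)*R + E))**2 = (-69 + (sqrt(6 + (5 + 6)*4)*(-10) + 1))**2 = (-69 + (sqrt(6 + 11*4)*(-10) + 1))**2 = (-69 + (sqrt(6 + 44)*(-10) + 1))**2 = (-69 + (sqrt(50)*(-10) + 1))**2 = (-69 + ((5*sqrt(2))*(-10) + 1))**2 = (-69 + (-50*sqrt(2) + 1))**2 = (-69 + (1 - 50*sqrt(2)))**2 = (-68 - 50*sqrt(2))**2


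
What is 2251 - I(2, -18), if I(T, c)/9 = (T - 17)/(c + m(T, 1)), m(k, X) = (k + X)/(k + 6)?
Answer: 105437/47 ≈ 2243.3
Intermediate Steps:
m(k, X) = (X + k)/(6 + k)
I(T, c) = 9*(-17 + T)/(c + (1 + T)/(6 + T)) (I(T, c) = 9*((T - 17)/(c + (1 + T)/(6 + T))) = 9*((-17 + T)/(c + (1 + T)/(6 + T))) = 9*(-17 + T)/(c + (1 + T)/(6 + T)))
2251 - I(2, -18) = 2251 - 9*(-17 + 2)*(6 + 2)/(1 + 2 - 18*(6 + 2)) = 2251 - 9*(-15)*8/(1 + 2 - 18*8) = 2251 - 9*(-15)*8/(1 + 2 - 144) = 2251 - 9*(-15)*8/(-141) = 2251 - 9*(-1)*(-15)*8/141 = 2251 - 1*360/47 = 2251 - 360/47 = 105437/47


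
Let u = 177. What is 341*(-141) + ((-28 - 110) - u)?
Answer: -48396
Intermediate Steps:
341*(-141) + ((-28 - 110) - u) = 341*(-141) + ((-28 - 110) - 1*177) = -48081 + (-138 - 177) = -48081 - 315 = -48396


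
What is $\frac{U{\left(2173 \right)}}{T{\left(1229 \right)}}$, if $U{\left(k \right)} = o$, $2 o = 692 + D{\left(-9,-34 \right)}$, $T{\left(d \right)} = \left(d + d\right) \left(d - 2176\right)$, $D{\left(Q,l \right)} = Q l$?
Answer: $- \frac{499}{2327726} \approx -0.00021437$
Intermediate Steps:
$T{\left(d \right)} = 2 d \left(-2176 + d\right)$
$o = 499$ ($o = \frac{692 - -306}{2} = \frac{692 + 306}{2} = \frac{1}{2} \cdot 998 = 499$)
$U{\left(k \right)} = 499$
$\frac{U{\left(2173 \right)}}{T{\left(1229 \right)}} = \frac{499}{2 \cdot 1229 \left(-2176 + 1229\right)} = \frac{499}{2 \cdot 1229 \left(-947\right)} = \frac{499}{-2327726} = 499 \left(- \frac{1}{2327726}\right) = - \frac{499}{2327726}$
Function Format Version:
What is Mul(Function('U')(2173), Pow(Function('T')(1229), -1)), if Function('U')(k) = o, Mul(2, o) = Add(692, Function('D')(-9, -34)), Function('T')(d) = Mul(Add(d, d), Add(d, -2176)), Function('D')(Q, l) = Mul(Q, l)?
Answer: Rational(-499, 2327726) ≈ -0.00021437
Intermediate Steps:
Function('T')(d) = Mul(2, d, Add(-2176, d)) (Function('T')(d) = Mul(Mul(2, d), Add(-2176, d)) = Mul(2, d, Add(-2176, d)))
o = 499 (o = Mul(Rational(1, 2), Add(692, Mul(-9, -34))) = Mul(Rational(1, 2), Add(692, 306)) = Mul(Rational(1, 2), 998) = 499)
Function('U')(k) = 499
Mul(Function('U')(2173), Pow(Function('T')(1229), -1)) = Mul(499, Pow(Mul(2, 1229, Add(-2176, 1229)), -1)) = Mul(499, Pow(Mul(2, 1229, -947), -1)) = Mul(499, Pow(-2327726, -1)) = Mul(499, Rational(-1, 2327726)) = Rational(-499, 2327726)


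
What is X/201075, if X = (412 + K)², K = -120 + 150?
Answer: 195364/201075 ≈ 0.97160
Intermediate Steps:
K = 30
X = 195364 (X = (412 + 30)² = 442² = 195364)
X/201075 = 195364/201075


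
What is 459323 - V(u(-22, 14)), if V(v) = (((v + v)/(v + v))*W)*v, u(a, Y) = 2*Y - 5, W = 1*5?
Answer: 459208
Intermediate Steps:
W = 5
u(a, Y) = -5 + 2*Y
V(v) = 5*v (V(v) = (((v + v)/(v + v))*5)*v = (((2*v)/((2*v)))*5)*v = (((2*v)*(1/(2*v)))*5)*v = (1*5)*v = 5*v)
459323 - V(u(-22, 14)) = 459323 - 5*(-5 + 2*14) = 459323 - 5*(-5 + 28) = 459323 - 5*23 = 459323 - 1*115 = 459323 - 115 = 459208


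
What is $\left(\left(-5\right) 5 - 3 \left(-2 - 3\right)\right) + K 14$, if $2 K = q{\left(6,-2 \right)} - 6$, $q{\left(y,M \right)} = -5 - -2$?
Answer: $-73$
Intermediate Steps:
$q{\left(y,M \right)} = -3$ ($q{\left(y,M \right)} = -5 + 2 = -3$)
$K = - \frac{9}{2}$ ($K = \frac{-3 - 6}{2} = \frac{1}{2} \left(-9\right) = - \frac{9}{2} \approx -4.5$)
$\left(\left(-5\right) 5 - 3 \left(-2 - 3\right)\right) + K 14 = \left(\left(-5\right) 5 - 3 \left(-2 - 3\right)\right) - 63 = \left(-25 - -15\right) - 63 = \left(-25 + 15\right) - 63 = -10 - 63 = -73$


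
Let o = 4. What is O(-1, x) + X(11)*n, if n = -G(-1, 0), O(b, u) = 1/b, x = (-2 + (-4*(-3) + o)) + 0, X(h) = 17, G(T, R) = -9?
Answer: 152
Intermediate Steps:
x = 14 (x = (-2 + (-4*(-3) + 4)) + 0 = (-2 + (12 + 4)) + 0 = (-2 + 16) + 0 = 14 + 0 = 14)
n = 9 (n = -1*(-9) = 9)
O(-1, x) + X(11)*n = 1/(-1) + 17*9 = -1 + 153 = 152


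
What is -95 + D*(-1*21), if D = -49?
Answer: 934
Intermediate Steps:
-95 + D*(-1*21) = -95 - (-49)*21 = -95 - 49*(-21) = -95 + 1029 = 934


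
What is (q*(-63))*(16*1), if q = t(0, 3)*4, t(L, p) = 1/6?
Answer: -672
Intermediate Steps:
t(L, p) = 1/6
q = 2/3 (q = (1/6)*4 = 2/3 ≈ 0.66667)
(q*(-63))*(16*1) = ((2/3)*(-63))*(16*1) = -42*16 = -672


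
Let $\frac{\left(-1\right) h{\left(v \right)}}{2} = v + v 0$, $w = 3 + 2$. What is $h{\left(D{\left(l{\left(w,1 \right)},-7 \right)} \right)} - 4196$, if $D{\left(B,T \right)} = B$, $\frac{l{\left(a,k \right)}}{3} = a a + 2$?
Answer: $-4358$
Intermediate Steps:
$w = 5$
$l{\left(a,k \right)} = 6 + 3 a^{2}$ ($l{\left(a,k \right)} = 3 \left(a a + 2\right) = 3 \left(a^{2} + 2\right) = 3 \left(2 + a^{2}\right) = 6 + 3 a^{2}$)
$h{\left(v \right)} = - 2 v$ ($h{\left(v \right)} = - 2 \left(v + v 0\right) = - 2 \left(v + 0\right) = - 2 v$)
$h{\left(D{\left(l{\left(w,1 \right)},-7 \right)} \right)} - 4196 = - 2 \left(6 + 3 \cdot 5^{2}\right) - 4196 = - 2 \left(6 + 3 \cdot 25\right) - 4196 = - 2 \left(6 + 75\right) - 4196 = \left(-2\right) 81 - 4196 = -162 - 4196 = -4358$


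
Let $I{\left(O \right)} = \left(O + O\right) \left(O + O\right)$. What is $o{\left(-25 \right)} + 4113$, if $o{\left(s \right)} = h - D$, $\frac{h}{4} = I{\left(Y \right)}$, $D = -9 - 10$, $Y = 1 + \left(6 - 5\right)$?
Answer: $4196$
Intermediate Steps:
$Y = 2$ ($Y = 1 + \left(6 - 5\right) = 1 + 1 = 2$)
$I{\left(O \right)} = 4 O^{2}$ ($I{\left(O \right)} = 2 O 2 O = 4 O^{2}$)
$D = -19$ ($D = -9 - 10 = -19$)
$h = 64$ ($h = 4 \cdot 4 \cdot 2^{2} = 4 \cdot 4 \cdot 4 = 4 \cdot 16 = 64$)
$o{\left(s \right)} = 83$ ($o{\left(s \right)} = 64 - -19 = 64 + 19 = 83$)
$o{\left(-25 \right)} + 4113 = 83 + 4113 = 4196$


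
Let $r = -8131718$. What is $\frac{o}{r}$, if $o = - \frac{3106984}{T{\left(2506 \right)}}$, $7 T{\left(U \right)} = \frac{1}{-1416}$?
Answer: $- \frac{2199744672}{580837} \approx -3787.2$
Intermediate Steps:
$T{\left(U \right)} = - \frac{1}{9912}$ ($T{\left(U \right)} = \frac{1}{7 \left(-1416\right)} = \frac{1}{7} \left(- \frac{1}{1416}\right) = - \frac{1}{9912}$)
$o = 30796425408$ ($o = - \frac{3106984}{- \frac{1}{9912}} = \left(-3106984\right) \left(-9912\right) = 30796425408$)
$\frac{o}{r} = \frac{30796425408}{-8131718} = 30796425408 \left(- \frac{1}{8131718}\right) = - \frac{2199744672}{580837}$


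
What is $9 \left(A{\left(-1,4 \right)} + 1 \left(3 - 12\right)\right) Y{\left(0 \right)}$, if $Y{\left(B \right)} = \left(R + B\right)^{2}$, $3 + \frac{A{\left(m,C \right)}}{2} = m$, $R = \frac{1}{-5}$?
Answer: $- \frac{153}{25} \approx -6.12$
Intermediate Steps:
$R = - \frac{1}{5} \approx -0.2$
$A{\left(m,C \right)} = -6 + 2 m$
$Y{\left(B \right)} = \left(- \frac{1}{5} + B\right)^{2}$
$9 \left(A{\left(-1,4 \right)} + 1 \left(3 - 12\right)\right) Y{\left(0 \right)} = 9 \left(\left(-6 + 2 \left(-1\right)\right) + 1 \left(3 - 12\right)\right) \frac{\left(-1 + 5 \cdot 0\right)^{2}}{25} = 9 \left(\left(-6 - 2\right) + 1 \left(3 - 12\right)\right) \frac{\left(-1 + 0\right)^{2}}{25} = 9 \left(-8 + 1 \left(-9\right)\right) \frac{\left(-1\right)^{2}}{25} = 9 \left(-8 - 9\right) \frac{1}{25} \cdot 1 = 9 \left(-17\right) \frac{1}{25} = \left(-153\right) \frac{1}{25} = - \frac{153}{25}$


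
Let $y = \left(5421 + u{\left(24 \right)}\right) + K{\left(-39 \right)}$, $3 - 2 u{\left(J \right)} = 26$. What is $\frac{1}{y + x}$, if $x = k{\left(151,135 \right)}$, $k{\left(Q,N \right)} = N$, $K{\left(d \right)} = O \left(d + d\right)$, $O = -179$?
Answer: $\frac{2}{39013} \approx 5.1265 \cdot 10^{-5}$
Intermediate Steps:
$u{\left(J \right)} = - \frac{23}{2}$ ($u{\left(J \right)} = \frac{3}{2} - 13 = - \frac{23}{2}$)
$K{\left(d \right)} = - 358 d$ ($K{\left(d \right)} = - 179 \left(d + d\right) = - 179 \cdot 2 d = - 358 d$)
$y = \frac{38743}{2}$ ($y = \left(5421 - \frac{23}{2}\right) - -13962 = \frac{10819}{2} + 13962 = \frac{38743}{2} \approx 19372.0$)
$x = 135$
$\frac{1}{y + x} = \frac{1}{\frac{38743}{2} + 135} = \frac{1}{\frac{39013}{2}} = \frac{2}{39013}$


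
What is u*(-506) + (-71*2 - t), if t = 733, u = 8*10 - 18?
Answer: -32247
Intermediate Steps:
u = 62 (u = 80 - 18 = 62)
u*(-506) + (-71*2 - t) = 62*(-506) + (-71*2 - 1*733) = -31372 + (-142 - 733) = -31372 - 875 = -32247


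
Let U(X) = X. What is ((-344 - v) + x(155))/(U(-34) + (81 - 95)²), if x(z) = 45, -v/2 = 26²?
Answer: 13/2 ≈ 6.5000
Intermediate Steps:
v = -1352 (v = -2*26² = -2*676 = -1352)
((-344 - v) + x(155))/(U(-34) + (81 - 95)²) = ((-344 - 1*(-1352)) + 45)/(-34 + (81 - 95)²) = ((-344 + 1352) + 45)/(-34 + (-14)²) = (1008 + 45)/(-34 + 196) = 1053/162 = 1053*(1/162) = 13/2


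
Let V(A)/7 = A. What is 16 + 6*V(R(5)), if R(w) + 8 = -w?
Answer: -530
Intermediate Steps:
R(w) = -8 - w
V(A) = 7*A
16 + 6*V(R(5)) = 16 + 6*(7*(-8 - 1*5)) = 16 + 6*(7*(-8 - 5)) = 16 + 6*(7*(-13)) = 16 + 6*(-91) = 16 - 546 = -530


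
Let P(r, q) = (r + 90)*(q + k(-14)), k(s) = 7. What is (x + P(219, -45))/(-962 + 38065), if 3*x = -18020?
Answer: -53246/111309 ≈ -0.47836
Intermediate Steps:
x = -18020/3 (x = (1/3)*(-18020) = -18020/3 ≈ -6006.7)
P(r, q) = (7 + q)*(90 + r) (P(r, q) = (r + 90)*(q + 7) = (90 + r)*(7 + q) = (7 + q)*(90 + r))
(x + P(219, -45))/(-962 + 38065) = (-18020/3 + (630 + 7*219 + 90*(-45) - 45*219))/(-962 + 38065) = (-18020/3 + (630 + 1533 - 4050 - 9855))/37103 = (-18020/3 - 11742)*(1/37103) = -53246/3*1/37103 = -53246/111309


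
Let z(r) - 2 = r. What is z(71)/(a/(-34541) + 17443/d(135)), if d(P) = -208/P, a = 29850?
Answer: -40343888/6257194485 ≈ -0.0064476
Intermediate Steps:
z(r) = 2 + r
z(71)/(a/(-34541) + 17443/d(135)) = (2 + 71)/(29850/(-34541) + 17443/((-208/135))) = 73/(29850*(-1/34541) + 17443/((-208*1/135))) = 73/(-29850/34541 + 17443/(-208/135)) = 73/(-29850/34541 + 17443*(-135/208)) = 73/(-29850/34541 - 2354805/208) = 73/(-6257194485/552656) = 73*(-552656/6257194485) = -40343888/6257194485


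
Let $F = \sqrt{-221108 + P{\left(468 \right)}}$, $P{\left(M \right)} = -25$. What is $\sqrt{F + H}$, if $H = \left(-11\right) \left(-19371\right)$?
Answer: $\sqrt{213081 + i \sqrt{221133}} \approx 461.61 + 0.5094 i$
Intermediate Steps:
$F = i \sqrt{221133}$ ($F = \sqrt{-221108 - 25} = \sqrt{-221133} = i \sqrt{221133} \approx 470.25 i$)
$H = 213081$
$\sqrt{F + H} = \sqrt{i \sqrt{221133} + 213081} = \sqrt{213081 + i \sqrt{221133}}$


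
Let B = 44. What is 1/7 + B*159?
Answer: 48973/7 ≈ 6996.1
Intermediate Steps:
1/7 + B*159 = 1/7 + 44*159 = ⅐ + 6996 = 48973/7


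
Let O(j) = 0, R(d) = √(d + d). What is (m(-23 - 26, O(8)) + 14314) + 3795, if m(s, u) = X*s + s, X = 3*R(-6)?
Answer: 18060 - 294*I*√3 ≈ 18060.0 - 509.22*I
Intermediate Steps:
R(d) = √2*√d (R(d) = √(2*d) = √2*√d)
X = 6*I*√3 (X = 3*(√2*√(-6)) = 3*(√2*(I*√6)) = 3*(2*I*√3) = 6*I*√3 ≈ 10.392*I)
m(s, u) = s + 6*I*s*√3 (m(s, u) = (6*I*√3)*s + s = 6*I*s*√3 + s = s + 6*I*s*√3)
(m(-23 - 26, O(8)) + 14314) + 3795 = ((-23 - 26)*(1 + 6*I*√3) + 14314) + 3795 = (-49*(1 + 6*I*√3) + 14314) + 3795 = ((-49 - 294*I*√3) + 14314) + 3795 = (14265 - 294*I*√3) + 3795 = 18060 - 294*I*√3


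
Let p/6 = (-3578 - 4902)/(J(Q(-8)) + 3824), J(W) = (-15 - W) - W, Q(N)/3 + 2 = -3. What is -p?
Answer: 50880/3839 ≈ 13.253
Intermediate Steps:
Q(N) = -15 (Q(N) = -6 + 3*(-3) = -6 - 9 = -15)
J(W) = -15 - 2*W
p = -50880/3839 (p = 6*((-3578 - 4902)/((-15 - 2*(-15)) + 3824)) = 6*(-8480/((-15 + 30) + 3824)) = 6*(-8480/(15 + 3824)) = 6*(-8480/3839) = -50880/3839 ≈ -13.253)
-p = -1*(-50880/3839) = 50880/3839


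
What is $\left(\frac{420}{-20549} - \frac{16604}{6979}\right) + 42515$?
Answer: $\frac{870970651827}{20487353} \approx 42513.0$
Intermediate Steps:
$\left(\frac{420}{-20549} - \frac{16604}{6979}\right) + 42515 = \left(420 \left(- \frac{1}{20549}\right) - \frac{2372}{997}\right) + 42515 = \left(- \frac{420}{20549} - \frac{2372}{997}\right) + 42515 = - \frac{49160968}{20487353} + 42515 = \frac{870970651827}{20487353}$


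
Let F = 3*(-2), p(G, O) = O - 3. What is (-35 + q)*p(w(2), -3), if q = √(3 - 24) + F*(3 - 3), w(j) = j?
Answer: 210 - 6*I*√21 ≈ 210.0 - 27.495*I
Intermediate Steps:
p(G, O) = -3 + O
F = -6
q = I*√21 (q = √(3 - 24) - 6*(3 - 3) = √(-21) - 6*0 = I*√21 + 0 = I*√21 ≈ 4.5826*I)
(-35 + q)*p(w(2), -3) = (-35 + I*√21)*(-3 - 3) = (-35 + I*√21)*(-6) = 210 - 6*I*√21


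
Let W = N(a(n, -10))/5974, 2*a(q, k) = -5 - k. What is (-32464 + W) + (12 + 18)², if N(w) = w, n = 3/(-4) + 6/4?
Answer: -377126667/11948 ≈ -31564.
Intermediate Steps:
n = ¾ (n = 3*(-¼) + 6*(¼) = -¾ + 3/2 = ¾ ≈ 0.75000)
a(q, k) = -5/2 - k/2 (a(q, k) = (-5 - k)/2 = -5/2 - k/2)
W = 5/11948 (W = (-5/2 - ½*(-10))/5974 = (-5/2 + 5)*(1/5974) = (5/2)*(1/5974) = 5/11948 ≈ 0.00041848)
(-32464 + W) + (12 + 18)² = (-32464 + 5/11948) + (12 + 18)² = -387879867/11948 + 30² = -387879867/11948 + 900 = -377126667/11948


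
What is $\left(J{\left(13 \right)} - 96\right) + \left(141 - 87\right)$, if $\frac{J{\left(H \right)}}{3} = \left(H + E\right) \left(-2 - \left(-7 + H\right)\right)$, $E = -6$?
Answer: $-210$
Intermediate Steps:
$J{\left(H \right)} = 3 \left(-6 + H\right) \left(5 - H\right)$ ($J{\left(H \right)} = 3 \left(H - 6\right) \left(-2 - \left(-7 + H\right)\right) = 3 \left(-6 + H\right) \left(5 - H\right)$)
$\left(J{\left(13 \right)} - 96\right) + \left(141 - 87\right) = \left(\left(-90 - 3 \cdot 13^{2} + 33 \cdot 13\right) - 96\right) + \left(141 - 87\right) = \left(\left(-90 - 507 + 429\right) - 96\right) + \left(141 - 87\right) = \left(\left(-90 - 507 + 429\right) - 96\right) + 54 = \left(-168 - 96\right) + 54 = -264 + 54 = -210$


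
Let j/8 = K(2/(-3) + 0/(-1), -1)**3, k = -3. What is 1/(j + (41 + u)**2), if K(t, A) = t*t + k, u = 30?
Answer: 729/3577553 ≈ 0.00020377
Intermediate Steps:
K(t, A) = -3 + t**2 (K(t, A) = t*t - 3 = t**2 - 3 = -3 + t**2)
j = -97336/729 (j = 8*(-3 + (2/(-3) + 0/(-1))**2)**3 = 8*(-3 + (2*(-1/3) + 0*(-1))**2)**3 = 8*(-3 + (-2/3 + 0)**2)**3 = 8*(-3 + (-2/3)**2)**3 = 8*(-3 + 4/9)**3 = 8*(-23/9)**3 = 8*(-12167/729) = -97336/729 ≈ -133.52)
1/(j + (41 + u)**2) = 1/(-97336/729 + (41 + 30)**2) = 1/(-97336/729 + 71**2) = 1/(-97336/729 + 5041) = 1/(3577553/729) = 729/3577553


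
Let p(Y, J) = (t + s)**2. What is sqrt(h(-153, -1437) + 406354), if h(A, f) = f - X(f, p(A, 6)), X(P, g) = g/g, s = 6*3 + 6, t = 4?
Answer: 2*sqrt(101229) ≈ 636.33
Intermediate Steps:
s = 24 (s = 18 + 6 = 24)
p(Y, J) = 784 (p(Y, J) = (4 + 24)**2 = 28**2 = 784)
X(P, g) = 1
h(A, f) = -1 + f (h(A, f) = f - 1*1 = f - 1 = -1 + f)
sqrt(h(-153, -1437) + 406354) = sqrt((-1 - 1437) + 406354) = sqrt(-1438 + 406354) = sqrt(404916) = 2*sqrt(101229)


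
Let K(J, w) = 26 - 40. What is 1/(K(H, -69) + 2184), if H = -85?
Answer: 1/2170 ≈ 0.00046083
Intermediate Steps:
K(J, w) = -14
1/(K(H, -69) + 2184) = 1/(-14 + 2184) = 1/2170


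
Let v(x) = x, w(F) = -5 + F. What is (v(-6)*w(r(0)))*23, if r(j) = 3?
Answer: 276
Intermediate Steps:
(v(-6)*w(r(0)))*23 = -6*(-5 + 3)*23 = -6*(-2)*23 = 12*23 = 276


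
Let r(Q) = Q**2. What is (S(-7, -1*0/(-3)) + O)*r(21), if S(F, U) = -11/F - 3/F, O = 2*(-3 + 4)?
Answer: 1764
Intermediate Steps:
O = 2 (O = 2*1 = 2)
S(F, U) = -14/F
(S(-7, -1*0/(-3)) + O)*r(21) = (-14/(-7) + 2)*21**2 = (-14*(-1/7) + 2)*441 = (2 + 2)*441 = 4*441 = 1764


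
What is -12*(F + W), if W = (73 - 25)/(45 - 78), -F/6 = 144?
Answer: 114240/11 ≈ 10385.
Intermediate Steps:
F = -864 (F = -6*144 = -864)
W = -16/11 (W = 48/(-33) = 48*(-1/33) = -16/11 ≈ -1.4545)
-12*(F + W) = -12*(-864 - 16/11) = -12*(-9520/11) = 114240/11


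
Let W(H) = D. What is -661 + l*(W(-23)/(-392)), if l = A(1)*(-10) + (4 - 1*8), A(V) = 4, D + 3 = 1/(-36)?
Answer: -2333207/3528 ≈ -661.34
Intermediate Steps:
D = -109/36 (D = -3 + 1/(-36) = -3 - 1/36 = -109/36 ≈ -3.0278)
W(H) = -109/36
l = -44 (l = 4*(-10) + (4 - 1*8) = -40 + (4 - 8) = -40 - 4 = -44)
-661 + l*(W(-23)/(-392)) = -661 - (-1199)/(9*(-392)) = -661 - (-1199)*(-1)/(9*392) = -661 - 44*109/14112 = -661 - 1199/3528 = -2333207/3528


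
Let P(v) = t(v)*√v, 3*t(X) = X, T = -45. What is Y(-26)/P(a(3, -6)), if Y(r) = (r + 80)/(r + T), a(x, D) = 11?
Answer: -162*√11/8591 ≈ -0.062541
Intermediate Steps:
t(X) = X/3
P(v) = v^(3/2)/3 (P(v) = (v/3)*√v = v^(3/2)/3)
Y(r) = (80 + r)/(-45 + r) (Y(r) = (r + 80)/(r - 45) = (80 + r)/(-45 + r))
Y(-26)/P(a(3, -6)) = ((80 - 26)/(-45 - 26))/((11^(3/2)/3)) = (54/(-71))/(((11*√11)/3)) = (-1/71*54)/((11*√11/3)) = -162*√11/8591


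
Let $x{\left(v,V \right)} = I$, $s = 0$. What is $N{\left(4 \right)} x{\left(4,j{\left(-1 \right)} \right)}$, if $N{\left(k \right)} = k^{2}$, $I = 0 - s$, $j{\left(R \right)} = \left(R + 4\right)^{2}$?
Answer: $0$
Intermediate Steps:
$j{\left(R \right)} = \left(4 + R\right)^{2}$
$I = 0$ ($I = 0 - 0 = 0 + 0 = 0$)
$x{\left(v,V \right)} = 0$
$N{\left(4 \right)} x{\left(4,j{\left(-1 \right)} \right)} = 4^{2} \cdot 0 = 16 \cdot 0 = 0$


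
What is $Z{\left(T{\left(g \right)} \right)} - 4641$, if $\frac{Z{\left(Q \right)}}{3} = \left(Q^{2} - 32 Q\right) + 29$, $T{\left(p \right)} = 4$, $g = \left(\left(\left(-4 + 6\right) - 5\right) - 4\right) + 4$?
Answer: $-4890$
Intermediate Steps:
$g = -3$ ($g = \left(\left(2 - 5\right) - 4\right) + 4 = \left(-3 - 4\right) + 4 = -7 + 4 = -3$)
$Z{\left(Q \right)} = 87 - 96 Q + 3 Q^{2}$ ($Z{\left(Q \right)} = 3 \left(\left(Q^{2} - 32 Q\right) + 29\right) = 3 \left(29 + Q^{2} - 32 Q\right) = 87 - 96 Q + 3 Q^{2}$)
$Z{\left(T{\left(g \right)} \right)} - 4641 = \left(87 - 384 + 3 \cdot 4^{2}\right) - 4641 = \left(87 - 384 + 3 \cdot 16\right) - 4641 = \left(87 - 384 + 48\right) - 4641 = -249 - 4641 = -4890$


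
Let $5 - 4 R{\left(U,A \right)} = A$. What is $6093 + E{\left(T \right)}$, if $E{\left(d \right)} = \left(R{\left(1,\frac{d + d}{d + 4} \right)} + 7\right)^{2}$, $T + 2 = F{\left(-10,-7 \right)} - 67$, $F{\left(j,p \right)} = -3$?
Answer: $\frac{28449657}{4624} \approx 6152.6$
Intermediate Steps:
$R{\left(U,A \right)} = \frac{5}{4} - \frac{A}{4}$
$T = -72$ ($T = -2 - 70 = -72$)
$E{\left(d \right)} = \left(\frac{33}{4} - \frac{d}{2 \left(4 + d\right)}\right)^{2}$ ($E{\left(d \right)} = \left(\left(\frac{5}{4} - \frac{\left(d + d\right) \frac{1}{d + 4}}{4}\right) + 7\right)^{2} = \left(\left(\frac{5}{4} - \frac{2 d \frac{1}{4 + d}}{4}\right) + 7\right)^{2} = \left(\left(\frac{5}{4} - \frac{d}{2 \left(4 + d\right)}\right) + 7\right)^{2} = \left(\frac{33}{4} - \frac{d}{2 \left(4 + d\right)}\right)^{2}$)
$6093 + E{\left(T \right)} = 6093 + \frac{\left(132 + 31 \left(-72\right)\right)^{2}}{16 \left(4 - 72\right)^{2}} = 6093 + \frac{\left(132 - 2232\right)^{2}}{16 \cdot 4624} = 6093 + \frac{1}{16} \cdot \frac{1}{4624} \left(-2100\right)^{2} = 6093 + \frac{1}{16} \cdot \frac{1}{4624} \cdot 4410000 = 6093 + \frac{275625}{4624} = \frac{28449657}{4624}$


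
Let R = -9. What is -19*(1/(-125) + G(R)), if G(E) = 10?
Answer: -23731/125 ≈ -189.85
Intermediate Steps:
-19*(1/(-125) + G(R)) = -19*(1/(-125) + 10) = -19*(-1/125 + 10) = -19*1249/125 = -23731/125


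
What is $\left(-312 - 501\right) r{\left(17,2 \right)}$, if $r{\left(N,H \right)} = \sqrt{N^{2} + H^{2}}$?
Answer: $- 813 \sqrt{293} \approx -13916.0$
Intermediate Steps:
$r{\left(N,H \right)} = \sqrt{H^{2} + N^{2}}$
$\left(-312 - 501\right) r{\left(17,2 \right)} = \left(-312 - 501\right) \sqrt{2^{2} + 17^{2}} = - 813 \sqrt{4 + 289} = - 813 \sqrt{293}$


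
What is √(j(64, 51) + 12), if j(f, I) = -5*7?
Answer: I*√23 ≈ 4.7958*I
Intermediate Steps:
j(f, I) = -35
√(j(64, 51) + 12) = √(-35 + 12) = √(-23) = I*√23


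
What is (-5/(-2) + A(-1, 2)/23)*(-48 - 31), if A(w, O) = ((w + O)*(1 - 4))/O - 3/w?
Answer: -4661/23 ≈ -202.65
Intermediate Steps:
A(w, O) = -3/w + (-3*O - 3*w)/O (A(w, O) = ((O + w)*(-3))/O - 3/w = (-3*O - 3*w)/O - 3/w = -3/w + (-3*O - 3*w)/O)
(-5/(-2) + A(-1, 2)/23)*(-48 - 31) = (-5/(-2) + (-3 - 3/(-1) - 3*(-1)/2)/23)*(-48 - 31) = (-5*(-½) + (-3 - 3*(-1) - 3*(-1)*½)*(1/23))*(-79) = (5/2 + (-3 + 3 + 3/2)*(1/23))*(-79) = (5/2 + (3/2)*(1/23))*(-79) = (5/2 + 3/46)*(-79) = (59/23)*(-79) = -4661/23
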